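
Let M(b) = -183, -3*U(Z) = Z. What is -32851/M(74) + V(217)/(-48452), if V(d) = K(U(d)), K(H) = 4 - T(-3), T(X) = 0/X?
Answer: 397923980/2216679 ≈ 179.51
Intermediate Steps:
U(Z) = -Z/3
T(X) = 0
K(H) = 4 (K(H) = 4 - 1*0 = 4 + 0 = 4)
V(d) = 4
-32851/M(74) + V(217)/(-48452) = -32851/(-183) + 4/(-48452) = -32851*(-1/183) + 4*(-1/48452) = 32851/183 - 1/12113 = 397923980/2216679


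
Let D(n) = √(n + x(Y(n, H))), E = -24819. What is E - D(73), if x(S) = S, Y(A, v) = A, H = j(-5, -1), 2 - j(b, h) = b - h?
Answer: -24819 - √146 ≈ -24831.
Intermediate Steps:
j(b, h) = 2 + h - b (j(b, h) = 2 - (b - h) = 2 + (h - b) = 2 + h - b)
H = 6 (H = 2 - 1 - 1*(-5) = 2 - 1 + 5 = 6)
D(n) = √2*√n (D(n) = √(n + n) = √(2*n) = √2*√n)
E - D(73) = -24819 - √2*√73 = -24819 - √146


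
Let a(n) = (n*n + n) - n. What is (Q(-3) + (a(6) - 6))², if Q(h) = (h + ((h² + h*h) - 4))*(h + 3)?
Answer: 900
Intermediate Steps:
a(n) = n² (a(n) = (n² + n) - n = (n + n²) - n = n²)
Q(h) = (3 + h)*(-4 + h + 2*h²) (Q(h) = (h + ((h² + h²) - 4))*(3 + h) = (h + (2*h² - 4))*(3 + h) = (h + (-4 + 2*h²))*(3 + h) = (-4 + h + 2*h²)*(3 + h) = (3 + h)*(-4 + h + 2*h²))
(Q(-3) + (a(6) - 6))² = ((-12 - 1*(-3) + 2*(-3)³ + 7*(-3)²) + (6² - 6))² = ((-12 + 3 + 2*(-27) + 7*9) + (36 - 6))² = ((-12 + 3 - 54 + 63) + 30)² = (0 + 30)² = 30² = 900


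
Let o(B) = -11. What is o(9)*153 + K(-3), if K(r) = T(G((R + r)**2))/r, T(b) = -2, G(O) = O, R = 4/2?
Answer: -5047/3 ≈ -1682.3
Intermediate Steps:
R = 2 (R = 4*(1/2) = 2)
K(r) = -2/r
o(9)*153 + K(-3) = -11*153 - 2/(-3) = -1683 - 2*(-1/3) = -1683 + 2/3 = -5047/3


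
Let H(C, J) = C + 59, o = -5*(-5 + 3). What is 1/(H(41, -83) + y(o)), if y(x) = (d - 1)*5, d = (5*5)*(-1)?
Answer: -1/30 ≈ -0.033333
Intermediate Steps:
o = 10 (o = -5*(-2) = 10)
d = -25 (d = 25*(-1) = -25)
H(C, J) = 59 + C
y(x) = -130 (y(x) = (-25 - 1)*5 = -26*5 = -130)
1/(H(41, -83) + y(o)) = 1/((59 + 41) - 130) = 1/(100 - 130) = 1/(-30) = -1/30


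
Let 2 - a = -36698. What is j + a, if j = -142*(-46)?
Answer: 43232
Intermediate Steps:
j = 6532
a = 36700 (a = 2 - 1*(-36698) = 2 + 36698 = 36700)
j + a = 6532 + 36700 = 43232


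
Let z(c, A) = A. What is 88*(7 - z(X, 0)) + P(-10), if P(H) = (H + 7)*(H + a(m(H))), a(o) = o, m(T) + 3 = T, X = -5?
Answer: 685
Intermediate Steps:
m(T) = -3 + T
P(H) = (-3 + 2*H)*(7 + H) (P(H) = (H + 7)*(H + (-3 + H)) = (7 + H)*(-3 + 2*H) = (-3 + 2*H)*(7 + H))
88*(7 - z(X, 0)) + P(-10) = 88*(7 - 1*0) + (-21 + 2*(-10)**2 + 11*(-10)) = 88*(7 + 0) + (-21 + 2*100 - 110) = 88*7 + (-21 + 200 - 110) = 616 + 69 = 685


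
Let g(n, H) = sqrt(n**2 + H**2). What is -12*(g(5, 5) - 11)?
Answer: 132 - 60*sqrt(2) ≈ 47.147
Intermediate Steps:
g(n, H) = sqrt(H**2 + n**2)
-12*(g(5, 5) - 11) = -12*(sqrt(5**2 + 5**2) - 11) = -12*(sqrt(25 + 25) - 11) = -12*(sqrt(50) - 11) = -12*(5*sqrt(2) - 11) = -12*(-11 + 5*sqrt(2)) = 132 - 60*sqrt(2)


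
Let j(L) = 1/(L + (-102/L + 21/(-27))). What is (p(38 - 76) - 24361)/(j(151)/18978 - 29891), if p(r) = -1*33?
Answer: 31362348179896/38429611766591 ≈ 0.81610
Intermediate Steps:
p(r) = -33
j(L) = 1/(-7/9 + L - 102/L) (j(L) = 1/(L + (-102/L + 21*(-1/27))) = 1/(L + (-102/L - 7/9)) = 1/(L + (-7/9 - 102/L)) = 1/(-7/9 + L - 102/L))
(p(38 - 76) - 24361)/(j(151)/18978 - 29891) = (-33 - 24361)/((9*151/(-918 - 7*151 + 9*151²))/18978 - 29891) = -24394/((9*151/(-918 - 1057 + 9*22801))*(1/18978) - 29891) = -24394/((9*151/(-918 - 1057 + 205209))*(1/18978) - 29891) = -24394/((9*151/203234)*(1/18978) - 29891) = -24394/((9*151*(1/203234))*(1/18978) - 29891) = -24394/((1359/203234)*(1/18978) - 29891) = -24394/(453/1285658284 - 29891) = -24394/(-38429611766591/1285658284) = -24394*(-1285658284/38429611766591) = 31362348179896/38429611766591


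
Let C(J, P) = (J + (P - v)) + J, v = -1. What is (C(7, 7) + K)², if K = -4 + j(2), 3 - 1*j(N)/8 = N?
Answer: 676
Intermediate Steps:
j(N) = 24 - 8*N
C(J, P) = 1 + P + 2*J (C(J, P) = (J + (P - 1*(-1))) + J = (J + (P + 1)) + J = (J + (1 + P)) + J = (1 + J + P) + J = 1 + P + 2*J)
K = 4 (K = -4 + (24 - 8*2) = -4 + (24 - 16) = -4 + 8 = 4)
(C(7, 7) + K)² = ((1 + 7 + 2*7) + 4)² = ((1 + 7 + 14) + 4)² = (22 + 4)² = 26² = 676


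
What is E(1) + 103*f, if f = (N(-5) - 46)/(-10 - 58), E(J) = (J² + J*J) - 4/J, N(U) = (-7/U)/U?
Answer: 115771/1700 ≈ 68.101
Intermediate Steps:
N(U) = -7/U²
E(J) = -4/J + 2*J² (E(J) = (J² + J²) - 4/J = 2*J² - 4/J = -4/J + 2*J²)
f = 1157/1700 (f = (-7/(-5)² - 46)/(-10 - 58) = (-7*1/25 - 46)/(-68) = (-7/25 - 46)*(-1/68) = -1157/25*(-1/68) = 1157/1700 ≈ 0.68059)
E(1) + 103*f = 2*(-2 + 1³)/1 + 103*(1157/1700) = 2*1*(-2 + 1) + 119171/1700 = 2*1*(-1) + 119171/1700 = -2 + 119171/1700 = 115771/1700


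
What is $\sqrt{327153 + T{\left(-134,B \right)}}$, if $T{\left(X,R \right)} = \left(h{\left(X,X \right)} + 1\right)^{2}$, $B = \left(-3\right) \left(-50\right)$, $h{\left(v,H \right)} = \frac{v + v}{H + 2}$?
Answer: $\frac{\sqrt{356279617}}{33} \approx 571.98$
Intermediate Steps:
$h{\left(v,H \right)} = \frac{2 v}{2 + H}$
$B = 150$
$T{\left(X,R \right)} = \left(1 + \frac{2 X}{2 + X}\right)^{2}$ ($T{\left(X,R \right)} = \left(\frac{2 X}{2 + X} + 1\right)^{2} = \left(1 + \frac{2 X}{2 + X}\right)^{2}$)
$\sqrt{327153 + T{\left(-134,B \right)}} = \sqrt{327153 + \frac{\left(2 + 3 \left(-134\right)\right)^{2}}{\left(2 - 134\right)^{2}}} = \sqrt{327153 + \frac{\left(2 - 402\right)^{2}}{17424}} = \sqrt{327153 + \frac{\left(-400\right)^{2}}{17424}} = \sqrt{327153 + \frac{1}{17424} \cdot 160000} = \sqrt{327153 + \frac{10000}{1089}} = \sqrt{\frac{356279617}{1089}} = \frac{\sqrt{356279617}}{33}$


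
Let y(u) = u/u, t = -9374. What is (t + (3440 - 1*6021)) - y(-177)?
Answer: -11956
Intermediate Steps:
y(u) = 1
(t + (3440 - 1*6021)) - y(-177) = (-9374 + (3440 - 1*6021)) - 1*1 = (-9374 + (3440 - 6021)) - 1 = (-9374 - 2581) - 1 = -11955 - 1 = -11956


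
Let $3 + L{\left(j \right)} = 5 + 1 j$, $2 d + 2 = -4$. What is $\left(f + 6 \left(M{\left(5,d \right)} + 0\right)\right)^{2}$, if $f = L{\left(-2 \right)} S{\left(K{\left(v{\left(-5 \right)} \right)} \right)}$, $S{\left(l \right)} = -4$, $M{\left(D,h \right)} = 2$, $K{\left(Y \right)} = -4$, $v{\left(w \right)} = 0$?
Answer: $144$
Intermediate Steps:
$d = -3$ ($d = -1 + \frac{1}{2} \left(-4\right) = -1 - 2 = -3$)
$L{\left(j \right)} = 2 + j$ ($L{\left(j \right)} = -3 + \left(5 + 1 j\right) = -3 + \left(5 + j\right) = 2 + j$)
$f = 0$ ($f = \left(2 - 2\right) \left(-4\right) = 0 \left(-4\right) = 0$)
$\left(f + 6 \left(M{\left(5,d \right)} + 0\right)\right)^{2} = \left(0 + 6 \left(2 + 0\right)\right)^{2} = \left(0 + 6 \cdot 2\right)^{2} = \left(0 + 12\right)^{2} = 12^{2} = 144$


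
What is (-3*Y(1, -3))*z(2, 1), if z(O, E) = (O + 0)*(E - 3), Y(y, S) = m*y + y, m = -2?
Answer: -12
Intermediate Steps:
Y(y, S) = -y (Y(y, S) = -2*y + y = -y)
z(O, E) = O*(-3 + E)
(-3*Y(1, -3))*z(2, 1) = (-(-3))*(2*(-3 + 1)) = (-3*(-1))*(2*(-2)) = 3*(-4) = -12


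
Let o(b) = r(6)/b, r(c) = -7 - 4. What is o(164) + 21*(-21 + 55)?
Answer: 117085/164 ≈ 713.93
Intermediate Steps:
r(c) = -11
o(b) = -11/b
o(164) + 21*(-21 + 55) = -11/164 + 21*(-21 + 55) = -11*1/164 + 21*34 = -11/164 + 714 = 117085/164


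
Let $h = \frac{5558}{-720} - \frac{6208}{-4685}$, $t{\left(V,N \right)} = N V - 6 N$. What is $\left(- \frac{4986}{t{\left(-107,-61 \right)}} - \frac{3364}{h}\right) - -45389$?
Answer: $\frac{682647232433917}{14867835671} \approx 45914.0$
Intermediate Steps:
$t{\left(V,N \right)} = - 6 N + N V$
$h = - \frac{2156947}{337320}$ ($h = 5558 \left(- \frac{1}{720}\right) - - \frac{6208}{4685} = - \frac{2779}{360} + \frac{6208}{4685} = - \frac{2156947}{337320} \approx -6.3944$)
$\left(- \frac{4986}{t{\left(-107,-61 \right)}} - \frac{3364}{h}\right) - -45389 = \left(- \frac{4986}{\left(-61\right) \left(-6 - 107\right)} - \frac{3364}{- \frac{2156947}{337320}}\right) - -45389 = \left(- \frac{4986}{\left(-61\right) \left(-113\right)} - - \frac{1134744480}{2156947}\right) + 45389 = \left(- \frac{4986}{6893} + \frac{1134744480}{2156947}\right) + 45389 = \frac{7811039162898}{14867835671} + 45389 = \frac{682647232433917}{14867835671}$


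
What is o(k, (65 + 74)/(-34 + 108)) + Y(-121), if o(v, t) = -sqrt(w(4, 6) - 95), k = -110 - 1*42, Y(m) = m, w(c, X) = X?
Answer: -121 - I*sqrt(89) ≈ -121.0 - 9.434*I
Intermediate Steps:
k = -152 (k = -110 - 42 = -152)
o(v, t) = -I*sqrt(89) (o(v, t) = -sqrt(6 - 95) = -sqrt(-89) = -I*sqrt(89))
o(k, (65 + 74)/(-34 + 108)) + Y(-121) = -I*sqrt(89) - 121 = -121 - I*sqrt(89)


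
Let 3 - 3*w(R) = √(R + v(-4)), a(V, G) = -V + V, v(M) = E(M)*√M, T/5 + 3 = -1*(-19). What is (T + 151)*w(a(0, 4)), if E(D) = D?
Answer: 77 + 154*I ≈ 77.0 + 154.0*I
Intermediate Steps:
T = 80 (T = -15 + 5*(-1*(-19)) = -15 + 5*19 = -15 + 95 = 80)
v(M) = M^(3/2) (v(M) = M*√M = M^(3/2))
a(V, G) = 0
w(R) = 1 - √(R - 8*I)/3 (w(R) = 1 - √(R + (-4)^(3/2))/3 = 1 - √(R - 8*I)/3)
(T + 151)*w(a(0, 4)) = (80 + 151)*(1 - (⅔ - 2*I/3)) = 231*(1 - 2*(1 - I)/3) = 231 - 154*(1 - I)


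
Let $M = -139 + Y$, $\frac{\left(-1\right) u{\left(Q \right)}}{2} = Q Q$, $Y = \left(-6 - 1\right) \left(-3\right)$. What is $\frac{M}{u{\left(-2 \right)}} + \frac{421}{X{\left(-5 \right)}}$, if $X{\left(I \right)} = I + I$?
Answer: $- \frac{547}{20} \approx -27.35$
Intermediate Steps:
$Y = 21$ ($Y = \left(-7\right) \left(-3\right) = 21$)
$X{\left(I \right)} = 2 I$
$u{\left(Q \right)} = - 2 Q^{2}$ ($u{\left(Q \right)} = - 2 Q Q = - 2 Q^{2}$)
$M = -118$ ($M = -139 + 21 = -118$)
$\frac{M}{u{\left(-2 \right)}} + \frac{421}{X{\left(-5 \right)}} = - \frac{118}{\left(-2\right) \left(-2\right)^{2}} + \frac{421}{2 \left(-5\right)} = - \frac{118}{\left(-2\right) 4} + \frac{421}{-10} = - \frac{118}{-8} + 421 \left(- \frac{1}{10}\right) = \left(-118\right) \left(- \frac{1}{8}\right) - \frac{421}{10} = \frac{59}{4} - \frac{421}{10} = - \frac{547}{20}$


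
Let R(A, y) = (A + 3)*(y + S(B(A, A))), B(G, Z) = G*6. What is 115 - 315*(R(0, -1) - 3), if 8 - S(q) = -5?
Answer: -10280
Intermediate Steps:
B(G, Z) = 6*G
S(q) = 13 (S(q) = 8 - 1*(-5) = 8 + 5 = 13)
R(A, y) = (3 + A)*(13 + y) (R(A, y) = (A + 3)*(y + 13) = (3 + A)*(13 + y))
115 - 315*(R(0, -1) - 3) = 115 - 315*((39 + 3*(-1) + 13*0 + 0*(-1)) - 3) = 115 - 315*((39 - 3 + 0 + 0) - 3) = 115 - 315*(36 - 3) = 115 - 315*33 = 115 - 45*231 = 115 - 10395 = -10280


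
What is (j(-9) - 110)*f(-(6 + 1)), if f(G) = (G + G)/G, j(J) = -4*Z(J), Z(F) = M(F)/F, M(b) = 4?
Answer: -1948/9 ≈ -216.44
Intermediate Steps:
Z(F) = 4/F
j(J) = -16/J
f(G) = 2 (f(G) = (2*G)/G = 2)
(j(-9) - 110)*f(-(6 + 1)) = (-16/(-9) - 110)*2 = (-16*(-⅑) - 110)*2 = (16/9 - 110)*2 = -974/9*2 = -1948/9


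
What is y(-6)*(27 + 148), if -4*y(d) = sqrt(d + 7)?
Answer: -175/4 ≈ -43.750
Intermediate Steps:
y(d) = -sqrt(7 + d)/4 (y(d) = -sqrt(d + 7)/4 = -sqrt(7 + d)/4)
y(-6)*(27 + 148) = (-sqrt(7 - 6)/4)*(27 + 148) = -sqrt(1)/4*175 = -1/4*1*175 = -1/4*175 = -175/4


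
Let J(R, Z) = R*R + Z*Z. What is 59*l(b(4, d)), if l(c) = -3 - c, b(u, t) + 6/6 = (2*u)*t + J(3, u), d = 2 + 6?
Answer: -5369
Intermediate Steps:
d = 8
J(R, Z) = R² + Z²
b(u, t) = 8 + u² + 2*t*u (b(u, t) = -1 + ((2*u)*t + (3² + u²)) = -1 + (2*t*u + (9 + u²)) = -1 + (9 + u² + 2*t*u) = 8 + u² + 2*t*u)
59*l(b(4, d)) = 59*(-3 - (8 + 4² + 2*8*4)) = 59*(-3 - (8 + 16 + 64)) = 59*(-3 - 1*88) = 59*(-3 - 88) = 59*(-91) = -5369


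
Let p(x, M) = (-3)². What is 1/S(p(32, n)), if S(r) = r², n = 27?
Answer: 1/81 ≈ 0.012346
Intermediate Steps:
p(x, M) = 9
1/S(p(32, n)) = 1/(9²) = 1/81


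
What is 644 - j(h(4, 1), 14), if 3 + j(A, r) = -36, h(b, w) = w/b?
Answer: 683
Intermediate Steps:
j(A, r) = -39 (j(A, r) = -3 - 36 = -39)
644 - j(h(4, 1), 14) = 644 - 1*(-39) = 644 + 39 = 683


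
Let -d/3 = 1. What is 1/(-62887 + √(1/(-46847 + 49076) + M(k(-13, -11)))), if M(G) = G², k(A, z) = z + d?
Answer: -140175123/8815192523216 - √973816665/8815192523216 ≈ -1.5905e-5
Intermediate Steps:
d = -3 (d = -3*1 = -3)
k(A, z) = -3 + z (k(A, z) = z - 3 = -3 + z)
1/(-62887 + √(1/(-46847 + 49076) + M(k(-13, -11)))) = 1/(-62887 + √(1/(-46847 + 49076) + (-3 - 11)²)) = 1/(-62887 + √(1/2229 + (-14)²)) = 1/(-62887 + √(1/2229 + 196)) = 1/(-62887 + √(436885/2229)) = 1/(-62887 + √973816665/2229)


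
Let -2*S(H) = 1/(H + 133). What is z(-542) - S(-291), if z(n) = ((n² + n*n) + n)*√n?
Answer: -1/316 + 586986*I*√542 ≈ -0.0031646 + 1.3666e+7*I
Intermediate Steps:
S(H) = -1/(2*(133 + H)) (S(H) = -1/(2*(H + 133)) = -1/(2*(133 + H)))
z(n) = √n*(n + 2*n²) (z(n) = ((n² + n²) + n)*√n = (2*n² + n)*√n = (n + 2*n²)*√n = √n*(n + 2*n²))
z(-542) - S(-291) = (-542)^(3/2)*(1 + 2*(-542)) - (-1)/(266 + 2*(-291)) = (-542*I*√542)*(1 - 1084) - (-1)/(266 - 582) = -542*I*√542*(-1083) - (-1)/(-316) = 586986*I*√542 - (-1)*(-1)/316 = 586986*I*√542 - 1*1/316 = 586986*I*√542 - 1/316 = -1/316 + 586986*I*√542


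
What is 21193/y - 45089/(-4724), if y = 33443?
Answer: 1608027159/157984732 ≈ 10.178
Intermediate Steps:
21193/y - 45089/(-4724) = 21193/33443 - 45089/(-4724) = 21193*(1/33443) - 45089*(-1/4724) = 21193/33443 + 45089/4724 = 1608027159/157984732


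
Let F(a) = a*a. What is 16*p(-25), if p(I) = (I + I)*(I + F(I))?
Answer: -480000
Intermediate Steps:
F(a) = a²
p(I) = 2*I*(I + I²) (p(I) = (I + I)*(I + I²) = (2*I)*(I + I²) = 2*I*(I + I²))
16*p(-25) = 16*(2*(-25)²*(1 - 25)) = 16*(2*625*(-24)) = 16*(-30000) = -480000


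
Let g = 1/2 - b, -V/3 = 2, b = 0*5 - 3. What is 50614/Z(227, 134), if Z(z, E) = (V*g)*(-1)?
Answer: 50614/21 ≈ 2410.2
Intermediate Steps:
b = -3 (b = 0 - 3 = -3)
V = -6 (V = -3*2 = -6)
g = 7/2 (g = 1/2 - 1*(-3) = 1/2 + 3 = 7/2 ≈ 3.5000)
Z(z, E) = 21 (Z(z, E) = -6*7/2*(-1) = -21*(-1) = 21)
50614/Z(227, 134) = 50614/21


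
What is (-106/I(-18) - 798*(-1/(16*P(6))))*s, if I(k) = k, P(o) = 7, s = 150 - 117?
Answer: 10307/24 ≈ 429.46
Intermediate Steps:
s = 33
(-106/I(-18) - 798*(-1/(16*P(6))))*s = (-106/(-18) - 798/((-16*7)))*33 = (-106*(-1/18) - 798/(-112))*33 = (53/9 - 798*(-1/112))*33 = (53/9 + 57/8)*33 = (937/72)*33 = 10307/24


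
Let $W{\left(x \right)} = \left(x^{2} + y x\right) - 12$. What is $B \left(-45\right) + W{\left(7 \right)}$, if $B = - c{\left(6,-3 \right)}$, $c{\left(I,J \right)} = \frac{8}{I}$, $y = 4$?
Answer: $125$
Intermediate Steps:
$W{\left(x \right)} = -12 + x^{2} + 4 x$ ($W{\left(x \right)} = \left(x^{2} + 4 x\right) - 12 = -12 + x^{2} + 4 x$)
$B = - \frac{4}{3}$ ($B = - \frac{8}{6} = \left(-1\right) \frac{4}{3} = - \frac{4}{3} \approx -1.3333$)
$B \left(-45\right) + W{\left(7 \right)} = \left(- \frac{4}{3}\right) \left(-45\right) + \left(-12 + 7^{2} + 4 \cdot 7\right) = 60 + \left(-12 + 49 + 28\right) = 60 + 65 = 125$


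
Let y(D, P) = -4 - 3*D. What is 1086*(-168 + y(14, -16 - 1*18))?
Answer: -232404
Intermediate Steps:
1086*(-168 + y(14, -16 - 1*18)) = 1086*(-168 + (-4 - 3*14)) = 1086*(-168 + (-4 - 42)) = 1086*(-168 - 46) = 1086*(-214) = -232404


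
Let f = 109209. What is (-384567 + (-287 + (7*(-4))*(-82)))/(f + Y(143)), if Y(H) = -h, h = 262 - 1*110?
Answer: -382558/109057 ≈ -3.5079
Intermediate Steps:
h = 152 (h = 262 - 110 = 152)
Y(H) = -152 (Y(H) = -1*152 = -152)
(-384567 + (-287 + (7*(-4))*(-82)))/(f + Y(143)) = (-384567 + (-287 + (7*(-4))*(-82)))/(109209 - 152) = (-384567 + (-287 - 28*(-82)))/109057 = (-384567 + (-287 + 2296))*(1/109057) = (-384567 + 2009)*(1/109057) = -382558*1/109057 = -382558/109057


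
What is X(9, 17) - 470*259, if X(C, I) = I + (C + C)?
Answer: -121695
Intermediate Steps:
X(C, I) = I + 2*C
X(9, 17) - 470*259 = (17 + 2*9) - 470*259 = (17 + 18) - 121730 = 35 - 121730 = -121695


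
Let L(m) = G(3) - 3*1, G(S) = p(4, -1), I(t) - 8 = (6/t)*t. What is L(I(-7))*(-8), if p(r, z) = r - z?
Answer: -16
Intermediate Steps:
I(t) = 14 (I(t) = 8 + (6/t)*t = 8 + 6 = 14)
G(S) = 5 (G(S) = 4 - 1*(-1) = 4 + 1 = 5)
L(m) = 2 (L(m) = 5 - 3*1 = 5 - 3 = 2)
L(I(-7))*(-8) = 2*(-8) = -16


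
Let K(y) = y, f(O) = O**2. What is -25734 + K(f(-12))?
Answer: -25590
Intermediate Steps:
-25734 + K(f(-12)) = -25734 + (-12)**2 = -25734 + 144 = -25590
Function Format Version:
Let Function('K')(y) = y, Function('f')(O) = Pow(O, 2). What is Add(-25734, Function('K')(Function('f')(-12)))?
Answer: -25590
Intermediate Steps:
Add(-25734, Function('K')(Function('f')(-12))) = Add(-25734, Pow(-12, 2)) = Add(-25734, 144) = -25590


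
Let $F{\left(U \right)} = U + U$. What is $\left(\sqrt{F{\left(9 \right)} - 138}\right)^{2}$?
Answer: $-120$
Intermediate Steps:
$F{\left(U \right)} = 2 U$
$\left(\sqrt{F{\left(9 \right)} - 138}\right)^{2} = \left(\sqrt{2 \cdot 9 - 138}\right)^{2} = \left(\sqrt{18 - 138}\right)^{2} = \left(\sqrt{-120}\right)^{2} = \left(2 i \sqrt{30}\right)^{2} = -120$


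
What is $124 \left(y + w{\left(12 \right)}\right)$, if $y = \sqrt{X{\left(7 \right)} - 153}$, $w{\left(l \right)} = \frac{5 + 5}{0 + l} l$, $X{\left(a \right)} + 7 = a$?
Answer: $1240 + 372 i \sqrt{17} \approx 1240.0 + 1533.8 i$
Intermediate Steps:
$X{\left(a \right)} = -7 + a$
$w{\left(l \right)} = 10$ ($w{\left(l \right)} = \frac{10}{l} l = 10$)
$y = 3 i \sqrt{17}$ ($y = \sqrt{\left(-7 + 7\right) - 153} = \sqrt{0 - 153} = \sqrt{-153} = 3 i \sqrt{17} \approx 12.369 i$)
$124 \left(y + w{\left(12 \right)}\right) = 124 \left(3 i \sqrt{17} + 10\right) = 124 \left(10 + 3 i \sqrt{17}\right) = 1240 + 372 i \sqrt{17}$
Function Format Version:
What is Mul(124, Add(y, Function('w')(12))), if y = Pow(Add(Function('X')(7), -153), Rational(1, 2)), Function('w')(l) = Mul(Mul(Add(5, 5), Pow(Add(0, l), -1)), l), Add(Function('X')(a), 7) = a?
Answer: Add(1240, Mul(372, I, Pow(17, Rational(1, 2)))) ≈ Add(1240.0, Mul(1533.8, I))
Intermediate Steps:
Function('X')(a) = Add(-7, a)
Function('w')(l) = 10 (Function('w')(l) = Mul(Mul(10, Pow(l, -1)), l) = 10)
y = Mul(3, I, Pow(17, Rational(1, 2))) (y = Pow(Add(Add(-7, 7), -153), Rational(1, 2)) = Pow(Add(0, -153), Rational(1, 2)) = Pow(-153, Rational(1, 2)) = Mul(3, I, Pow(17, Rational(1, 2))) ≈ Mul(12.369, I))
Mul(124, Add(y, Function('w')(12))) = Mul(124, Add(Mul(3, I, Pow(17, Rational(1, 2))), 10)) = Mul(124, Add(10, Mul(3, I, Pow(17, Rational(1, 2))))) = Add(1240, Mul(372, I, Pow(17, Rational(1, 2))))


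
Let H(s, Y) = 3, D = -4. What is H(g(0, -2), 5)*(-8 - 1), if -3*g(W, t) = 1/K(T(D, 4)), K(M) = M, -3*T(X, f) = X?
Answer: -27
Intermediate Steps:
T(X, f) = -X/3
g(W, t) = -¼ (g(W, t) = -1/(3*((-⅓*(-4)))) = -1/(3*4/3) = -3/(3*4) = -⅓*¾ = -¼)
H(g(0, -2), 5)*(-8 - 1) = 3*(-8 - 1) = 3*(-9) = -27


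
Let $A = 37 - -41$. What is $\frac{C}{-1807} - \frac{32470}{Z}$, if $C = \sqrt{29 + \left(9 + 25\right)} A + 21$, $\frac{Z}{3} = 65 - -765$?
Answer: $- \frac{5872558}{449943} - \frac{18 \sqrt{7}}{139} \approx -13.394$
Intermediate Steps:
$Z = 2490$ ($Z = 3 \left(65 - -765\right) = 3 \left(65 + 765\right) = 3 \cdot 830 = 2490$)
$A = 78$ ($A = 37 + 41 = 78$)
$C = 21 + 234 \sqrt{7}$ ($C = \sqrt{29 + \left(9 + 25\right)} 78 + 21 = \sqrt{29 + 34} \cdot 78 + 21 = \sqrt{63} \cdot 78 + 21 = 3 \sqrt{7} \cdot 78 + 21 = 234 \sqrt{7} + 21 = 21 + 234 \sqrt{7} \approx 640.11$)
$\frac{C}{-1807} - \frac{32470}{Z} = \frac{21 + 234 \sqrt{7}}{-1807} - \frac{32470}{2490} = \left(21 + 234 \sqrt{7}\right) \left(- \frac{1}{1807}\right) - \frac{3247}{249} = \left(- \frac{21}{1807} - \frac{18 \sqrt{7}}{139}\right) - \frac{3247}{249} = - \frac{5872558}{449943} - \frac{18 \sqrt{7}}{139}$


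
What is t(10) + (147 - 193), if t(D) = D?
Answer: -36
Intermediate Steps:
t(10) + (147 - 193) = 10 + (147 - 193) = 10 - 46 = -36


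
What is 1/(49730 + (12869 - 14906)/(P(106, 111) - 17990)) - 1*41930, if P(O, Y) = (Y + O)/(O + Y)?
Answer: -37510368625521/894595007 ≈ -41930.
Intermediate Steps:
P(O, Y) = 1 (P(O, Y) = (O + Y)/(O + Y) = 1)
1/(49730 + (12869 - 14906)/(P(106, 111) - 17990)) - 1*41930 = 1/(49730 + (12869 - 14906)/(1 - 17990)) - 1*41930 = 1/(49730 - 2037/(-17989)) - 41930 = 1/(49730 - 2037*(-1/17989)) - 41930 = 1/(49730 + 2037/17989) - 41930 = 1/(894595007/17989) - 41930 = 17989/894595007 - 41930 = -37510368625521/894595007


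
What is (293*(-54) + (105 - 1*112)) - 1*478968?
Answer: -494797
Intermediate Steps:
(293*(-54) + (105 - 1*112)) - 1*478968 = (-15822 + (105 - 112)) - 478968 = (-15822 - 7) - 478968 = -15829 - 478968 = -494797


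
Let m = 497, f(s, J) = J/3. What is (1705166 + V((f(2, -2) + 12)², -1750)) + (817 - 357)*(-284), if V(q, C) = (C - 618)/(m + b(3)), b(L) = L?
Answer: 196815158/125 ≈ 1.5745e+6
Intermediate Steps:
f(s, J) = J/3 (f(s, J) = J*(⅓) = J/3)
V(q, C) = -309/250 + C/500 (V(q, C) = (C - 618)/(497 + 3) = (-618 + C)/500 = (-618 + C)*(1/500) = -309/250 + C/500)
(1705166 + V((f(2, -2) + 12)², -1750)) + (817 - 357)*(-284) = (1705166 + (-309/250 + (1/500)*(-1750))) + (817 - 357)*(-284) = (1705166 + (-309/250 - 7/2)) + 460*(-284) = (1705166 - 592/125) - 130640 = 213145158/125 - 130640 = 196815158/125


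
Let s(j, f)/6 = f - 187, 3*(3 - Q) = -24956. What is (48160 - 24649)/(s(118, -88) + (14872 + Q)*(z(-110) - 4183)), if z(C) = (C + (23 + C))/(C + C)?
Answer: -15517260/64019992603 ≈ -0.00024238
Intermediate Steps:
Q = 24965/3 (Q = 3 - ⅓*(-24956) = 3 + 24956/3 = 24965/3 ≈ 8321.7)
s(j, f) = -1122 + 6*f (s(j, f) = 6*(f - 187) = 6*(-187 + f) = -1122 + 6*f)
z(C) = (23 + 2*C)/(2*C) (z(C) = (23 + 2*C)/((2*C)) = (23 + 2*C)*(1/(2*C)) = (23 + 2*C)/(2*C))
(48160 - 24649)/(s(118, -88) + (14872 + Q)*(z(-110) - 4183)) = (48160 - 24649)/((-1122 + 6*(-88)) + (14872 + 24965/3)*((23/2 - 110)/(-110) - 4183)) = 23511/((-1122 - 528) + 69581*(-1/110*(-197/2) - 4183)/3) = 23511/(-1650 + 69581*(197/220 - 4183)/3) = 23511/(-1650 + (69581/3)*(-920063/220)) = 23511/(-1650 - 64018903603/660) = 23511/(-64019992603/660) = 23511*(-660/64019992603) = -15517260/64019992603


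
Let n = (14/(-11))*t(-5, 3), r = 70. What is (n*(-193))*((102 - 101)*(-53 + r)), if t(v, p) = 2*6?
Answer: 551208/11 ≈ 50110.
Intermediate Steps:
t(v, p) = 12
n = -168/11 (n = (14/(-11))*12 = (14*(-1/11))*12 = -14/11*12 = -168/11 ≈ -15.273)
(n*(-193))*((102 - 101)*(-53 + r)) = (-168/11*(-193))*((102 - 101)*(-53 + 70)) = 32424*(1*17)/11 = (32424/11)*17 = 551208/11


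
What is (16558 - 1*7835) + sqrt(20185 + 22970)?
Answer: 8723 + 3*sqrt(4795) ≈ 8930.7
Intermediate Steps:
(16558 - 1*7835) + sqrt(20185 + 22970) = (16558 - 7835) + sqrt(43155) = 8723 + 3*sqrt(4795)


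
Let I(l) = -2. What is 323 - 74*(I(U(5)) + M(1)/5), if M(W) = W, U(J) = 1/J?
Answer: 2281/5 ≈ 456.20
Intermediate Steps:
U(J) = 1/J
323 - 74*(I(U(5)) + M(1)/5) = 323 - 74*(-2 + 1/5) = 323 - 74*(-2 + (⅕)*1) = 323 - 74*(-2 + ⅕) = 323 - 74*(-9/5) = 323 + 666/5 = 2281/5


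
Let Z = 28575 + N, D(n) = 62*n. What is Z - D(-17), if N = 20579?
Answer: 50208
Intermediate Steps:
Z = 49154 (Z = 28575 + 20579 = 49154)
Z - D(-17) = 49154 - 62*(-17) = 49154 - 1*(-1054) = 49154 + 1054 = 50208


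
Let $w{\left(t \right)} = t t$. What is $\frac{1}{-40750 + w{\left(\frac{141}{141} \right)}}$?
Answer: $- \frac{1}{40749} \approx -2.454 \cdot 10^{-5}$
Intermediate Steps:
$w{\left(t \right)} = t^{2}$
$\frac{1}{-40750 + w{\left(\frac{141}{141} \right)}} = \frac{1}{-40750 + \left(\frac{141}{141}\right)^{2}} = \frac{1}{-40750 + \left(141 \cdot \frac{1}{141}\right)^{2}} = \frac{1}{-40750 + 1^{2}} = \frac{1}{-40750 + 1} = \frac{1}{-40749} = - \frac{1}{40749}$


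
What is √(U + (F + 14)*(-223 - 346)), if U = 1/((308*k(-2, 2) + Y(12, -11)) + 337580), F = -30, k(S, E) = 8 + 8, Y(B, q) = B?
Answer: 3*√29668911910670/171260 ≈ 95.415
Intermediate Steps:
k(S, E) = 16
U = 1/342520 (U = 1/((308*16 + 12) + 337580) = 1/((4928 + 12) + 337580) = 1/(4940 + 337580) = 1/342520 ≈ 2.9195e-6)
√(U + (F + 14)*(-223 - 346)) = √(1/342520 + (-30 + 14)*(-223 - 346)) = √(1/342520 - 16*(-569)) = √(1/342520 + 9104) = √(3118302081/342520) = 3*√29668911910670/171260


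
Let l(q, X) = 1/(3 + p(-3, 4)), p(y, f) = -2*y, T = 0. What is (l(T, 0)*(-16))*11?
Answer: -176/9 ≈ -19.556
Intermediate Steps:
l(q, X) = ⅑ (l(q, X) = 1/(3 - 2*(-3)) = 1/(3 + 6) = 1/9 = ⅑)
(l(T, 0)*(-16))*11 = ((⅑)*(-16))*11 = -16/9*11 = -176/9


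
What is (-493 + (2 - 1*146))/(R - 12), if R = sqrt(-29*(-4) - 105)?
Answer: 1092/19 + 91*sqrt(11)/19 ≈ 73.359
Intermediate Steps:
R = sqrt(11) (R = sqrt(116 - 105) = sqrt(11) ≈ 3.3166)
(-493 + (2 - 1*146))/(R - 12) = (-493 + (2 - 1*146))/(sqrt(11) - 12) = (-493 + (2 - 146))/(-12 + sqrt(11)) = (-493 - 144)/(-12 + sqrt(11)) = -637/(-12 + sqrt(11))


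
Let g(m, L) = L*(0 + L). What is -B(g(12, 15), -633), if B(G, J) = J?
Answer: 633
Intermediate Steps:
g(m, L) = L² (g(m, L) = L*L = L²)
-B(g(12, 15), -633) = -1*(-633) = 633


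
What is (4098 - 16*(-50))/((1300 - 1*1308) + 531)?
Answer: 4898/523 ≈ 9.3652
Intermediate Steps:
(4098 - 16*(-50))/((1300 - 1*1308) + 531) = (4098 + 800)/((1300 - 1308) + 531) = 4898/(-8 + 531) = 4898/523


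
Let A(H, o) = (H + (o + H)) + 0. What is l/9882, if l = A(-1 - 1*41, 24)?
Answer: -10/1647 ≈ -0.0060716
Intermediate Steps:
A(H, o) = o + 2*H (A(H, o) = (H + (H + o)) + 0 = (o + 2*H) + 0 = o + 2*H)
l = -60 (l = 24 + 2*(-1 - 1*41) = 24 + 2*(-1 - 41) = 24 + 2*(-42) = 24 - 84 = -60)
l/9882 = -60/9882 = -60*1/9882 = -10/1647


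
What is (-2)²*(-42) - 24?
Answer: -192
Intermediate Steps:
(-2)²*(-42) - 24 = 4*(-42) - 24 = -168 - 24 = -192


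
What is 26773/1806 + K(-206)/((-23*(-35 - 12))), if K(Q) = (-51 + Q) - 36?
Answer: 28412455/1952286 ≈ 14.553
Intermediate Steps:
K(Q) = -87 + Q
26773/1806 + K(-206)/((-23*(-35 - 12))) = 26773/1806 + (-87 - 206)/((-23*(-35 - 12))) = 26773*(1/1806) - 293/((-23*(-47))) = 26773/1806 - 293/1081 = 28412455/1952286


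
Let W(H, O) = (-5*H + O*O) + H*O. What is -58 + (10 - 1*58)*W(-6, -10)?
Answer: -9178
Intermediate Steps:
W(H, O) = O² - 5*H + H*O (W(H, O) = (-5*H + O²) + H*O = (O² - 5*H) + H*O = O² - 5*H + H*O)
-58 + (10 - 1*58)*W(-6, -10) = -58 + (10 - 1*58)*((-10)² - 5*(-6) - 6*(-10)) = -58 + (10 - 58)*(100 + 30 + 60) = -58 - 48*190 = -58 - 9120 = -9178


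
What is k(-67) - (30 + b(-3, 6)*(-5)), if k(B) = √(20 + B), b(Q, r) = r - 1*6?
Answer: -30 + I*√47 ≈ -30.0 + 6.8557*I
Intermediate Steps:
b(Q, r) = -6 + r (b(Q, r) = r - 6 = -6 + r)
k(-67) - (30 + b(-3, 6)*(-5)) = √(20 - 67) - (30 + (-6 + 6)*(-5)) = √(-47) - (30 + 0*(-5)) = I*√47 - (30 + 0) = I*√47 - 1*30 = I*√47 - 30 = -30 + I*√47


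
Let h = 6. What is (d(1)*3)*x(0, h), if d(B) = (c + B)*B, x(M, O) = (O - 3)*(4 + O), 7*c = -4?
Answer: 270/7 ≈ 38.571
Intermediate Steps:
c = -4/7 (c = (1/7)*(-4) = -4/7 ≈ -0.57143)
x(M, O) = (-3 + O)*(4 + O)
d(B) = B*(-4/7 + B) (d(B) = (-4/7 + B)*B = B*(-4/7 + B))
(d(1)*3)*x(0, h) = (((1/7)*1*(-4 + 7*1))*3)*(-12 + 6 + 6**2) = (((1/7)*1*(-4 + 7))*3)*(-12 + 6 + 36) = (((1/7)*1*3)*3)*30 = ((3/7)*3)*30 = (9/7)*30 = 270/7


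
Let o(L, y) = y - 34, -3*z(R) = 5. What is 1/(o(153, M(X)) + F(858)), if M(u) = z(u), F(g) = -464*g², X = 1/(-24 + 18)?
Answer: -3/1024740395 ≈ -2.9276e-9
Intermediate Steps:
X = -⅙ (X = 1/(-6) = -⅙ ≈ -0.16667)
z(R) = -5/3 (z(R) = -⅓*5 = -5/3)
M(u) = -5/3
o(L, y) = -34 + y
1/(o(153, M(X)) + F(858)) = 1/((-34 - 5/3) - 464*858²) = 1/(-107/3 - 464*736164) = 1/(-107/3 - 341580096) = 1/(-1024740395/3) = -3/1024740395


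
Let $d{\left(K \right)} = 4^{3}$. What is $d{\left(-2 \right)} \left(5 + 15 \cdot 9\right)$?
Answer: $8960$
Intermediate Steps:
$d{\left(K \right)} = 64$
$d{\left(-2 \right)} \left(5 + 15 \cdot 9\right) = 64 \left(5 + 15 \cdot 9\right) = 64 \left(5 + 135\right) = 64 \cdot 140 = 8960$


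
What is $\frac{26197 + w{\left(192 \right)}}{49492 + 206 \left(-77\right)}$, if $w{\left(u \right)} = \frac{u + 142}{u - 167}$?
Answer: $\frac{655259}{840750} \approx 0.77937$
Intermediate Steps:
$w{\left(u \right)} = \frac{142 + u}{-167 + u}$
$\frac{26197 + w{\left(192 \right)}}{49492 + 206 \left(-77\right)} = \frac{26197 + \frac{142 + 192}{-167 + 192}}{49492 + 206 \left(-77\right)} = \frac{26197 + \frac{1}{25} \cdot 334}{49492 - 15862} = \frac{26197 + \frac{1}{25} \cdot 334}{33630} = \left(26197 + \frac{334}{25}\right) \frac{1}{33630} = \frac{655259}{25} \cdot \frac{1}{33630} = \frac{655259}{840750}$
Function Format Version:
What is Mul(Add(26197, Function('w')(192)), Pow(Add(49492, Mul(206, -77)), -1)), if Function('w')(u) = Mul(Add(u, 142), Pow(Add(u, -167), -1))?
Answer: Rational(655259, 840750) ≈ 0.77937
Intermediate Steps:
Function('w')(u) = Mul(Pow(Add(-167, u), -1), Add(142, u)) (Function('w')(u) = Mul(Add(142, u), Pow(Add(-167, u), -1)) = Mul(Pow(Add(-167, u), -1), Add(142, u)))
Mul(Add(26197, Function('w')(192)), Pow(Add(49492, Mul(206, -77)), -1)) = Mul(Add(26197, Mul(Pow(Add(-167, 192), -1), Add(142, 192))), Pow(Add(49492, Mul(206, -77)), -1)) = Mul(Add(26197, Mul(Pow(25, -1), 334)), Pow(Add(49492, -15862), -1)) = Mul(Add(26197, Mul(Rational(1, 25), 334)), Pow(33630, -1)) = Mul(Add(26197, Rational(334, 25)), Rational(1, 33630)) = Mul(Rational(655259, 25), Rational(1, 33630)) = Rational(655259, 840750)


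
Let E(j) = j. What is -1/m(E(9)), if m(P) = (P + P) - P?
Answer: -⅑ ≈ -0.11111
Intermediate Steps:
m(P) = P (m(P) = 2*P - P = P)
-1/m(E(9)) = -1/9 = -1*⅑ = -⅑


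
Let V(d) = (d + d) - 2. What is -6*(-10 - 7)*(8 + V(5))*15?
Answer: 24480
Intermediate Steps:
V(d) = -2 + 2*d (V(d) = 2*d - 2 = -2 + 2*d)
-6*(-10 - 7)*(8 + V(5))*15 = -6*(-10 - 7)*(8 + (-2 + 2*5))*15 = -(-102)*(8 + (-2 + 10))*15 = -(-102)*(8 + 8)*15 = -(-102)*16*15 = -6*(-272)*15 = 1632*15 = 24480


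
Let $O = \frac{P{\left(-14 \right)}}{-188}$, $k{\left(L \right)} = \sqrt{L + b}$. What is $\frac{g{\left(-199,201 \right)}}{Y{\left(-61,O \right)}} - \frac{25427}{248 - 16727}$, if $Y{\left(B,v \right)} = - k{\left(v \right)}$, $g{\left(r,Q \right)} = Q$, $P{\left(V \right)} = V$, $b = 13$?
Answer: $\frac{25427}{16479} - \frac{201 \sqrt{115526}}{1229} \approx -54.045$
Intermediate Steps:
$k{\left(L \right)} = \sqrt{13 + L}$ ($k{\left(L \right)} = \sqrt{L + 13} = \sqrt{13 + L}$)
$O = \frac{7}{94}$ ($O = - \frac{14}{-188} = \left(-14\right) \left(- \frac{1}{188}\right) = \frac{7}{94} \approx 0.074468$)
$Y{\left(B,v \right)} = - \sqrt{13 + v}$
$\frac{g{\left(-199,201 \right)}}{Y{\left(-61,O \right)}} - \frac{25427}{248 - 16727} = \frac{201}{\left(-1\right) \sqrt{13 + \frac{7}{94}}} - \frac{25427}{248 - 16727} = \frac{201}{\left(-1\right) \sqrt{\frac{1229}{94}}} - \frac{25427}{248 - 16727} = \frac{201}{\left(-1\right) \frac{\sqrt{115526}}{94}} - \frac{25427}{-16479} = \frac{201}{\left(- \frac{1}{94}\right) \sqrt{115526}} - - \frac{25427}{16479} = 201 \left(- \frac{\sqrt{115526}}{1229}\right) + \frac{25427}{16479} = - \frac{201 \sqrt{115526}}{1229} + \frac{25427}{16479} = \frac{25427}{16479} - \frac{201 \sqrt{115526}}{1229}$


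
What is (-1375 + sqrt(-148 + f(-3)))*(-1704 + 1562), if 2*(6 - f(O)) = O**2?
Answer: 195250 - 71*I*sqrt(586) ≈ 1.9525e+5 - 1718.7*I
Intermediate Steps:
f(O) = 6 - O**2/2
(-1375 + sqrt(-148 + f(-3)))*(-1704 + 1562) = (-1375 + sqrt(-148 + (6 - 1/2*(-3)**2)))*(-1704 + 1562) = (-1375 + sqrt(-148 + (6 - 1/2*9)))*(-142) = (-1375 + sqrt(-148 + (6 - 9/2)))*(-142) = (-1375 + sqrt(-148 + 3/2))*(-142) = (-1375 + sqrt(-293/2))*(-142) = (-1375 + I*sqrt(586)/2)*(-142) = 195250 - 71*I*sqrt(586)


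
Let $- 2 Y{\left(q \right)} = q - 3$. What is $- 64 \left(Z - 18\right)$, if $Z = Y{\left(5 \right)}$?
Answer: $1216$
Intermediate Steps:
$Y{\left(q \right)} = \frac{3}{2} - \frac{q}{2}$ ($Y{\left(q \right)} = - \frac{q - 3}{2} = - \frac{-3 + q}{2} = \frac{3}{2} - \frac{q}{2}$)
$Z = -1$ ($Z = \frac{3}{2} - \frac{5}{2} = -1$)
$- 64 \left(Z - 18\right) = - 64 \left(-1 - 18\right) = \left(-64\right) \left(-19\right) = 1216$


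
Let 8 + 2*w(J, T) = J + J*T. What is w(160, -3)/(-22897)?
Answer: 164/22897 ≈ 0.0071625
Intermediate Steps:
w(J, T) = -4 + J/2 + J*T/2 (w(J, T) = -4 + (J + J*T)/2 = -4 + (J/2 + J*T/2) = -4 + J/2 + J*T/2)
w(160, -3)/(-22897) = (-4 + (1/2)*160 + (1/2)*160*(-3))/(-22897) = (-4 + 80 - 240)*(-1/22897) = -164*(-1/22897) = 164/22897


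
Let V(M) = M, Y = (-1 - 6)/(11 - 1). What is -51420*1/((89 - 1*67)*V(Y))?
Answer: 257100/77 ≈ 3339.0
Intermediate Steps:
Y = -7/10 ≈ -0.70000
-51420*1/((89 - 1*67)*V(Y)) = -51420*(-10/(7*(89 - 1*67))) = -51420*(-10/(7*(89 - 67))) = -51420/(22*(-7/10)) = -51420/(-77/5) = -51420*(-5/77) = 257100/77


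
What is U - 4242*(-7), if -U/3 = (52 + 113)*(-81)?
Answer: 69789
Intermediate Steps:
U = 40095 (U = -3*(52 + 113)*(-81) = -495*(-81) = -3*(-13365) = 40095)
U - 4242*(-7) = 40095 - 4242*(-7) = 40095 - 1*(-29694) = 40095 + 29694 = 69789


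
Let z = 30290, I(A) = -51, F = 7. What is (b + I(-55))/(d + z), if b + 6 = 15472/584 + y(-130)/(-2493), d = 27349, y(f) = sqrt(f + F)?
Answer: -2227/4207647 - I*sqrt(123)/143694027 ≈ -0.00052927 - 7.7182e-8*I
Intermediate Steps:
y(f) = sqrt(7 + f) (y(f) = sqrt(f + 7) = sqrt(7 + f))
b = 1496/73 - I*sqrt(123)/2493 (b = -6 + (15472/584 + sqrt(7 - 130)/(-2493)) = -6 + (15472*(1/584) + sqrt(-123)*(-1/2493)) = -6 + (1934/73 + (I*sqrt(123))*(-1/2493)) = -6 + (1934/73 - I*sqrt(123)/2493) = 1496/73 - I*sqrt(123)/2493 ≈ 20.493 - 0.0044487*I)
(b + I(-55))/(d + z) = ((1496/73 - I*sqrt(123)/2493) - 51)/(27349 + 30290) = (-2227/73 - I*sqrt(123)/2493)/57639 = (-2227/73 - I*sqrt(123)/2493)*(1/57639) = -2227/4207647 - I*sqrt(123)/143694027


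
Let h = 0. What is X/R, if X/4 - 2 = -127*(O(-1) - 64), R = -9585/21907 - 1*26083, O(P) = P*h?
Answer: -356207820/285704933 ≈ -1.2468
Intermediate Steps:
O(P) = 0 (O(P) = P*0 = 0)
R = -571409866/21907 (R = -9585*1/21907 - 26083 = -9585/21907 - 26083 = -571409866/21907 ≈ -26083.)
X = 32520 (X = 8 + 4*(-127*(0 - 64)) = 8 + 4*(-127*(-64)) = 8 + 4*8128 = 8 + 32512 = 32520)
X/R = 32520/(-571409866/21907) = 32520*(-21907/571409866) = -356207820/285704933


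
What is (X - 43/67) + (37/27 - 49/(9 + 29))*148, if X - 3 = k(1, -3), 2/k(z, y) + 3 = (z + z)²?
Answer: 561310/34371 ≈ 16.331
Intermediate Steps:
k(z, y) = 2/(-3 + 4*z²) (k(z, y) = 2/(-3 + (z + z)²) = 2/(-3 + (2*z)²) = 2/(-3 + 4*z²))
X = 5 (X = 3 + 2/(-3 + 4*1²) = 3 + 2/(-3 + 4*1) = 3 + 2/(-3 + 4) = 3 + 2/1 = 3 + 2*1 = 3 + 2 = 5)
(X - 43/67) + (37/27 - 49/(9 + 29))*148 = (5 - 43/67) + (37/27 - 49/(9 + 29))*148 = (5 - 43/67) + (37*(1/27) - 49/38)*148 = (5 - 1*43/67) + (37/27 - 49*1/38)*148 = (5 - 43/67) + (37/27 - 49/38)*148 = 292/67 + (83/1026)*148 = 292/67 + 6142/513 = 561310/34371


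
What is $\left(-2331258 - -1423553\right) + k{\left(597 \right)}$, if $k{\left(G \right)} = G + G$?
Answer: $-906511$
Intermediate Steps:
$k{\left(G \right)} = 2 G$
$\left(-2331258 - -1423553\right) + k{\left(597 \right)} = \left(-2331258 - -1423553\right) + 2 \cdot 597 = \left(-2331258 + 1423553\right) + 1194 = -907705 + 1194 = -906511$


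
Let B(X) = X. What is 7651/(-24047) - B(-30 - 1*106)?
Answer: 3262741/24047 ≈ 135.68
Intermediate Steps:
7651/(-24047) - B(-30 - 1*106) = 7651/(-24047) - (-30 - 1*106) = 7651*(-1/24047) - (-30 - 106) = -7651/24047 - 1*(-136) = -7651/24047 + 136 = 3262741/24047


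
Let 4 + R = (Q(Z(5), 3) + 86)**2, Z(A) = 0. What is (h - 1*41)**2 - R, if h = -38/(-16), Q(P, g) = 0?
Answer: -377607/64 ≈ -5900.1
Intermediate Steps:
h = 19/8 (h = -38*(-1/16) = 19/8 ≈ 2.3750)
R = 7392 (R = -4 + (0 + 86)**2 = -4 + 86**2 = -4 + 7396 = 7392)
(h - 1*41)**2 - R = (19/8 - 1*41)**2 - 1*7392 = (19/8 - 41)**2 - 7392 = (-309/8)**2 - 7392 = 95481/64 - 7392 = -377607/64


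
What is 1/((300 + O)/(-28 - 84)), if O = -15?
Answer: -112/285 ≈ -0.39298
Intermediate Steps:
1/((300 + O)/(-28 - 84)) = 1/((300 - 15)/(-28 - 84)) = 1/(285/(-112)) = 1/(285*(-1/112)) = 1/(-285/112) = -112/285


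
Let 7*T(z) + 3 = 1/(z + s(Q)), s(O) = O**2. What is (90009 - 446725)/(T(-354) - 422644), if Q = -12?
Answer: 524372520/621287311 ≈ 0.84401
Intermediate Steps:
T(z) = -3/7 + 1/(7*(144 + z)) (T(z) = -3/7 + 1/(7*(z + (-12)**2)) = -3/7 + 1/(7*(z + 144)) = -3/7 + 1/(7*(144 + z)))
(90009 - 446725)/(T(-354) - 422644) = (90009 - 446725)/((-431 - 3*(-354))/(7*(144 - 354)) - 422644) = -356716/((1/7)*(-431 + 1062)/(-210) - 422644) = -356716/((1/7)*(-1/210)*631 - 422644) = -356716/(-631/1470 - 422644) = -356716/(-621287311/1470) = -356716*(-1470/621287311) = 524372520/621287311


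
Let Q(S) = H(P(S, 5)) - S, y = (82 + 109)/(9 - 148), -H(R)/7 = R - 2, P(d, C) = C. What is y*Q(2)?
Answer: 4393/139 ≈ 31.604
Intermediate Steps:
H(R) = 14 - 7*R (H(R) = -7*(R - 2) = -7*(-2 + R) = 14 - 7*R)
y = -191/139 (y = 191/(-139) = 191*(-1/139) = -191/139 ≈ -1.3741)
Q(S) = -21 - S (Q(S) = (14 - 7*5) - S = (14 - 35) - S = -21 - S)
y*Q(2) = -191*(-21 - 1*2)/139 = -191*(-21 - 2)/139 = -191/139*(-23) = 4393/139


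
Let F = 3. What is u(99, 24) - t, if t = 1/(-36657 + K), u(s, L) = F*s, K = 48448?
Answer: 3501926/11791 ≈ 297.00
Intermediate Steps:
u(s, L) = 3*s
t = 1/11791 (t = 1/(-36657 + 48448) = 1/11791 ≈ 8.4810e-5)
u(99, 24) - t = 3*99 - 1*1/11791 = 297 - 1/11791 = 3501926/11791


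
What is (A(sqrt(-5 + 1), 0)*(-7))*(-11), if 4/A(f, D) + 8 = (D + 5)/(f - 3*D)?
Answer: -9856/281 + 3080*I/281 ≈ -35.075 + 10.961*I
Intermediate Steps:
A(f, D) = 4/(-8 + (5 + D)/(f - 3*D)) (A(f, D) = 4/(-8 + (D + 5)/(f - 3*D)) = 4/(-8 + (5 + D)/(f - 3*D)))
(A(sqrt(-5 + 1), 0)*(-7))*(-11) = ((4*(sqrt(-5 + 1) - 3*0)/(5 - 8*sqrt(-5 + 1) + 25*0))*(-7))*(-11) = ((4*(sqrt(-4) + 0)/(5 - 16*I + 0))*(-7))*(-11) = ((4*(2*I + 0)/(5 - 16*I + 0))*(-7))*(-11) = ((4*(2*I)/(5 - 16*I + 0))*(-7))*(-11) = ((4*(2*I)/(5 - 16*I))*(-7))*(-11) = ((4*((5 + 16*I)/281)*(2*I))*(-7))*(-11) = ((8*I*(5 + 16*I)/281)*(-7))*(-11) = -56*I*(5 + 16*I)/281*(-11) = 616*I*(5 + 16*I)/281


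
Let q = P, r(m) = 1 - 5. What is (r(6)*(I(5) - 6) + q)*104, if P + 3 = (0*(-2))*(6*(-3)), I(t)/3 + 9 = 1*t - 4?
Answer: 12168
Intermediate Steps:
I(t) = -39 + 3*t (I(t) = -27 + 3*(1*t - 4) = -27 + 3*(t - 4) = -27 + 3*(-4 + t) = -27 + (-12 + 3*t) = -39 + 3*t)
r(m) = -4
P = -3 (P = -3 + (0*(-2))*(6*(-3)) = -3 + 0*(-18) = -3 + 0 = -3)
q = -3
(r(6)*(I(5) - 6) + q)*104 = (-4*((-39 + 3*5) - 6) - 3)*104 = (-4*((-39 + 15) - 6) - 3)*104 = (-4*(-24 - 6) - 3)*104 = (-4*(-30) - 3)*104 = (120 - 3)*104 = 117*104 = 12168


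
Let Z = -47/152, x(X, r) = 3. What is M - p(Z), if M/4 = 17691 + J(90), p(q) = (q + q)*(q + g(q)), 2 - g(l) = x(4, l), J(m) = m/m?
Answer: 817502583/11552 ≈ 70767.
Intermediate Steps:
J(m) = 1
g(l) = -1 (g(l) = 2 - 1*3 = 2 - 3 = -1)
Z = -47/152 (Z = -47*1/152 = -47/152 ≈ -0.30921)
p(q) = 2*q*(-1 + q) (p(q) = (q + q)*(q - 1) = (2*q)*(-1 + q) = 2*q*(-1 + q))
M = 70768 (M = 4*(17691 + 1) = 4*17692 = 70768)
M - p(Z) = 70768 - 2*(-47)*(-1 - 47/152)/152 = 70768 - 2*(-47)*(-199)/(152*152) = 70768 - 1*9353/11552 = 70768 - 9353/11552 = 817502583/11552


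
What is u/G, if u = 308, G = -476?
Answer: -11/17 ≈ -0.64706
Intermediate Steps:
u/G = 308/(-476) = 308*(-1/476) = -11/17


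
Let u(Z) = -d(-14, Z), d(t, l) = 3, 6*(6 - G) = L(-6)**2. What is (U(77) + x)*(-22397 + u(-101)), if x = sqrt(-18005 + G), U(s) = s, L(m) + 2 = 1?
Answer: -1724800 - 11200*I*sqrt(647970)/3 ≈ -1.7248e+6 - 3.0052e+6*I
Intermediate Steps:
L(m) = -1 (L(m) = -2 + 1 = -1)
G = 35/6 (G = 6 - 1/6*(-1)**2 = 6 - 1/6*1 = 6 - 1/6 = 35/6 ≈ 5.8333)
u(Z) = -3 (u(Z) = -1*3 = -3)
x = I*sqrt(647970)/6 (x = sqrt(-18005 + 35/6) = sqrt(-107995/6) = I*sqrt(647970)/6 ≈ 134.16*I)
(U(77) + x)*(-22397 + u(-101)) = (77 + I*sqrt(647970)/6)*(-22397 - 3) = (77 + I*sqrt(647970)/6)*(-22400) = -1724800 - 11200*I*sqrt(647970)/3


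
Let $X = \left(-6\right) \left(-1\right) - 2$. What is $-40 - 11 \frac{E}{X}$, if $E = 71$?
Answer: $- \frac{941}{4} \approx -235.25$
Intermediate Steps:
$X = 4$ ($X = 6 - 2 = 4$)
$-40 - 11 \frac{E}{X} = -40 - 11 \cdot \frac{71}{4} = -40 - 11 \cdot 71 \cdot \frac{1}{4} = -40 - \frac{781}{4} = - \frac{941}{4}$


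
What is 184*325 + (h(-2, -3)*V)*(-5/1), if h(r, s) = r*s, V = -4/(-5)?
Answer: 59776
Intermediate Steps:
V = ⅘ (V = -4*(-⅕) = ⅘ ≈ 0.80000)
184*325 + (h(-2, -3)*V)*(-5/1) = 184*325 + (-2*(-3)*(⅘))*(-5/1) = 59800 + (6*(⅘))*(-5*1) = 59800 + (24/5)*(-5) = 59800 - 24 = 59776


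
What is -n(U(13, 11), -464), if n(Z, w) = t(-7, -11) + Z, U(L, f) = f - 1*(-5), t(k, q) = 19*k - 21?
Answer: 138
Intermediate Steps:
t(k, q) = -21 + 19*k
U(L, f) = 5 + f (U(L, f) = f + 5 = 5 + f)
n(Z, w) = -154 + Z (n(Z, w) = (-21 + 19*(-7)) + Z = (-21 - 133) + Z = -154 + Z)
-n(U(13, 11), -464) = -(-154 + (5 + 11)) = -(-154 + 16) = -1*(-138) = 138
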